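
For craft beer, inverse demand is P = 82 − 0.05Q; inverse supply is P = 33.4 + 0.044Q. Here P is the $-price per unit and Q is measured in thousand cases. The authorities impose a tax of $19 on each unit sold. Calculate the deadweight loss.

Competitive equilibrium: 82 − 0.05Q = 33.4 + 0.044Q → Q* = 517.0213, P* = 56.1489.
With the tax, the buyer price exceeds the seller price by 19: (82 − 0.05Q) − (33.4 + 0.044Q) = 19 → Q' = 314.8936.
ΔQ = 517.0213 − 314.8936 = 202.1277; the wedge equals the tax, 19.
DWL = ½ × 202.1277 × 19 = $1920.21 thousand.

$1920.21 thousand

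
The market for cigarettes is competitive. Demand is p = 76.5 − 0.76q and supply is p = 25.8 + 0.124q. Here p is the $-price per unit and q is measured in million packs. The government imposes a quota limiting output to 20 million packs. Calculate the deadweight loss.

$616.70 million

Competitive equilibrium: 76.5 − 0.76q = 25.8 + 0.124q → q* = 57.3529, p* = 32.9118.
At q = 20: demand price = 76.5 − 0.76·20 = 61.3; supply price = 25.8 + 0.124·20 = 28.28.
Δq = 57.3529 − 20 = 37.3529; wedge = 61.3 − 28.28 = 33.02.
Welfare loss = ½ × 37.3529 × 33.02 = $616.70 million.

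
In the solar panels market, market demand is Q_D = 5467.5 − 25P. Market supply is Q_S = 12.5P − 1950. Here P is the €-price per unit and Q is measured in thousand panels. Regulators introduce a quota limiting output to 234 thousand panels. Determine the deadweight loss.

€4993.935 thousand

In inverse form: demand P = 218.7 − 0.04Q, supply P = 156 + 0.08Q.
Competitive equilibrium: 218.7 − 0.04Q = 156 + 0.08Q → Q* = 522.5, P* = 197.8.
At Q = 234: demand price = 218.7 − 0.04·234 = 209.34; supply price = 156 + 0.08·234 = 174.72.
ΔQ = 522.5 − 234 = 288.5; wedge = 209.34 − 174.72 = 34.62.
Deadweight loss = ½ × 288.5 × 34.62 = €4993.935 thousand.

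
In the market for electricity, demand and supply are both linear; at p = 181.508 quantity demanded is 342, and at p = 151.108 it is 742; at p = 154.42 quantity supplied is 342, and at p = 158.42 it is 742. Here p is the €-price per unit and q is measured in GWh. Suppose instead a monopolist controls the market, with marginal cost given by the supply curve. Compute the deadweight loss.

Demand slope = (151.108 − 181.508)/(742 − 342) = −0.076, so p = 207.5 − 0.076q.
Supply slope = (158.42 − 154.42)/(742 − 342) = 0.01, so p = 151 + 0.01q.
Competitive equilibrium: 207.5 − 0.076q = 151 + 0.01q → q* = 656.97674, p* = 157.56977.
Marginal revenue: MR = 207.5 − 0.152q. Set MR = MC: 207.5 − 0.152q = 151 + 0.01q → q_m = 348.76543.
Price p_m = 207.5 − 0.076·348.76543 = 180.99383; MC(q_m) = 151 + 0.01·348.76543 = 154.48765.
Competitive q* = 656.97674, so Δq = 308.21131; wedge = 180.99383 − 154.48765 = 26.50618.
DWL = ½ × 308.21131 × 26.50618 = €4084.75.

€4084.75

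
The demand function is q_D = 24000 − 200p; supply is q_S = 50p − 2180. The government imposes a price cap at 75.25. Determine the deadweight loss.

27140.03

In inverse form: demand p = 120 − 0.005q, supply p = 43.6 + 0.02q.
Competitive equilibrium: 120 − 0.005q = 43.6 + 0.02q → q* = 3056, p* = 104.72.
At the ceiling p = 75.25, quantity supplied = (75.25 − 43.6)/0.02 = 1582.5.
Willingness to pay at q' = 1582.5: 120 − 0.005·1582.5 = 112.0875.
Δq = 3056 − 1582.5 = 1473.5; wedge = 112.0875 − 75.25 = 36.8375.
The triangle = ½ × 1473.5 × 36.8375 = 27140.03.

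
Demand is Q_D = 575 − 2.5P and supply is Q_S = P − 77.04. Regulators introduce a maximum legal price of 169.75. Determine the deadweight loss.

191.67

In inverse form: demand P = 230 − 0.4Q, supply P = 77.04 + Q.
Competitive equilibrium: 230 − 0.4Q = 77.04 + Q → Q* = 109.2571, P* = 186.2971.
At the ceiling P = 169.75, quantity supplied = (169.75 − 77.04)/1 = 92.71.
Willingness to pay at Q' = 92.71: 230 − 0.4·92.71 = 192.916.
ΔQ = 109.2571 − 92.71 = 16.5471; wedge = 192.916 − 169.75 = 23.166.
Deadweight loss = ½ × 16.5471 × 23.166 = 191.67.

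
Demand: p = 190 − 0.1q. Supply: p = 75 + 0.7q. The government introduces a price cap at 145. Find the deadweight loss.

Competitive equilibrium: 190 − 0.1q = 75 + 0.7q → q* = 143.75, p* = 175.625.
At the ceiling p = 145, quantity supplied = (145 − 75)/0.7 = 100.
Willingness to pay at q' = 100: 190 − 0.1·100 = 180.
Δq = 143.75 − 100 = 43.75; wedge = 180 − 145 = 35.
Welfare loss = ½ × 43.75 × 35 = 765.625.

765.625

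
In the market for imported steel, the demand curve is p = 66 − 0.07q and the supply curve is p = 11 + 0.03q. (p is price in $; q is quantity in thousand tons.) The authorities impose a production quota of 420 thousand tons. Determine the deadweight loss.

Competitive equilibrium: 66 − 0.07q = 11 + 0.03q → q* = 550, p* = 27.5.
At q = 420: demand price = 66 − 0.07·420 = 36.6; supply price = 11 + 0.03·420 = 23.6.
Δq = 550 − 420 = 130; wedge = 36.6 − 23.6 = 13.
Welfare loss = ½ × 130 × 13 = $845 thousand.

$845 thousand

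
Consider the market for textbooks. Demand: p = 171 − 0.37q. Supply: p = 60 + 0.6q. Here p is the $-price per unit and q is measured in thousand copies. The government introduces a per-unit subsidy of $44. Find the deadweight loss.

$997.94 thousand

Competitive equilibrium: 171 − 0.37q = 60 + 0.6q → q* = 114.433, p* = 128.6598.
The subsidy lowers effective supply by 44: p = 16 + 0.6q.
New quantity: 171 − 0.37q = 16 + 0.6q → q' = 159.7938.
Overproduction Δq = 159.7938 − 114.433 = 45.3608; wedge = subsidy = 44.
Welfare loss = ½ × 45.3608 × 44 = $997.94 thousand.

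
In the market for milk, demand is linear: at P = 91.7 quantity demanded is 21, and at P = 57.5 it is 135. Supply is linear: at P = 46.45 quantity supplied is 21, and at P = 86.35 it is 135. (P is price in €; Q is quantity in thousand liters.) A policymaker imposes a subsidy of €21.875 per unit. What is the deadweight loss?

€368.09 thousand

Demand slope = (57.5 − 91.7)/(135 − 21) = −0.3, so P = 98 − 0.3Q.
Supply slope = (86.35 − 46.45)/(135 − 21) = 0.35, so P = 39.1 + 0.35Q.
Competitive equilibrium: 98 − 0.3Q = 39.1 + 0.35Q → Q* = 90.6154, P* = 70.8154.
The subsidy lowers effective supply by 21.875: P = 17.225 + 0.35Q.
New quantity: 98 − 0.3Q = 17.225 + 0.35Q → Q' = 124.2692.
Overproduction ΔQ = 124.2692 − 90.6154 = 33.6538; wedge = subsidy = 21.875.
Deadweight loss = ½ × 33.6538 × 21.875 = €368.09 thousand.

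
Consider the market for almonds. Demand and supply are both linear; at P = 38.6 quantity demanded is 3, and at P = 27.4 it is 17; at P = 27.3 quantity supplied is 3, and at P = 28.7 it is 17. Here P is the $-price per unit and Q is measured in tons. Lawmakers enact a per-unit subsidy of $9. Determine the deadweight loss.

$45

Demand slope = (27.4 − 38.6)/(17 − 3) = −0.8, so P = 41 − 0.8Q.
Supply slope = (28.7 − 27.3)/(17 − 3) = 0.1, so P = 27 + 0.1Q.
Competitive equilibrium: 41 − 0.8Q = 27 + 0.1Q → Q* = 15.5556, P* = 28.5556.
The subsidy lowers effective supply by 9: P = 18 + 0.1Q.
New quantity: 41 − 0.8Q = 18 + 0.1Q → Q' = 25.5556.
Overproduction ΔQ = 25.5556 − 15.5556 = 10; wedge = subsidy = 9.
Deadweight loss = ½ × 10 × 9 = $45.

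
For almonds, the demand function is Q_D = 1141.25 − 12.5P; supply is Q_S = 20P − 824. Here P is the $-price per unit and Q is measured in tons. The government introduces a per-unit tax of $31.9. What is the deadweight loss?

In inverse form: demand P = 91.3 − 0.08Q, supply P = 41.2 + 0.05Q.
Competitive equilibrium: 91.3 − 0.08Q = 41.2 + 0.05Q → Q* = 385.3846, P* = 60.4692.
With the tax, the buyer price exceeds the seller price by 31.9: (91.3 − 0.08Q) − (41.2 + 0.05Q) = 31.9 → Q' = 140.
ΔQ = 385.3846 − 140 = 245.3846; the wedge equals the tax, 31.9.
DWL = ½ × 245.3846 × 31.9 = $3913.88.

$3913.88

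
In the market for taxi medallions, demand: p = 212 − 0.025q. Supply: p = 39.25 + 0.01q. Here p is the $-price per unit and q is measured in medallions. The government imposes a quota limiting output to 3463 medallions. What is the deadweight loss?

Competitive equilibrium: 212 − 0.025q = 39.25 + 0.01q → q* = 4935.7143, p* = 88.6071.
At q = 3463: demand price = 212 − 0.025·3463 = 125.425; supply price = 39.25 + 0.01·3463 = 73.88.
Δq = 4935.7143 − 3463 = 1472.7143; wedge = 125.425 − 73.88 = 51.545.
Deadweight loss = ½ × 1472.7143 × 51.545 = $37955.53.

$37955.53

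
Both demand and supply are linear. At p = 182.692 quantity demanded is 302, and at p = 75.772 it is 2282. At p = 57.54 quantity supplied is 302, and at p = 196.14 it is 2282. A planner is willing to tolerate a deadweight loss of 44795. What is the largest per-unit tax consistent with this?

Demand slope = (75.772 − 182.692)/(2282 − 302) = −0.054, so p = 199 − 0.054q.
Supply slope = (196.14 − 57.54)/(2282 − 302) = 0.07, so p = 36.4 + 0.07q.
Competitive equilibrium: 199 − 0.054q = 36.4 + 0.07q → q* = 1311.2903, p* = 128.1903.
A tax t gives Δq = t/0.124 and wedge t, so DWL = t²/0.248.
t²/0.248 = 44795 → t² = 11109.16 → t = 105.4.

105.4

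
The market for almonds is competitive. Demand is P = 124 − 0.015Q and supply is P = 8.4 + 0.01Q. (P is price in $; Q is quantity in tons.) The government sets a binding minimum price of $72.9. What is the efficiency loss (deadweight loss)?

$18523.76

Competitive equilibrium: 124 − 0.015Q = 8.4 + 0.01Q → Q* = 4624, P* = 54.64.
At the floor P = 72.9, quantity demanded = (124 − 72.9)/0.015 = 3406.666667.
Sellers' marginal cost at Q' = 3406.666667: 8.4 + 0.01·3406.666667 = 42.466667.
ΔQ = 4624 − 3406.666667 = 1217.333333; wedge = 72.9 − 42.466667 = 30.433333.
The triangle = ½ × 1217.333333 × 30.433333 = $18523.76.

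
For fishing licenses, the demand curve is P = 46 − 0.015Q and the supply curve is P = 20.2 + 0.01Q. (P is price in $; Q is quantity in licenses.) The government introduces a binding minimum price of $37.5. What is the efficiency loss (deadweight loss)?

$2706.69

Competitive equilibrium: 46 − 0.015Q = 20.2 + 0.01Q → Q* = 1032, P* = 30.52.
At the floor P = 37.5, quantity demanded = (46 − 37.5)/0.015 = 566.66667.
Sellers' marginal cost at Q' = 566.66667: 20.2 + 0.01·566.66667 = 25.86667.
ΔQ = 1032 − 566.66667 = 465.33333; wedge = 37.5 − 25.86667 = 11.63333.
Welfare loss = ½ × 465.33333 × 11.63333 = $2706.69.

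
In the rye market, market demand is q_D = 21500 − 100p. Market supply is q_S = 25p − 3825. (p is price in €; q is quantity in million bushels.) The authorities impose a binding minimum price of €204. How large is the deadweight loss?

€490 million

In inverse form: demand p = 215 − 0.01q, supply p = 153 + 0.04q.
Competitive equilibrium: 215 − 0.01q = 153 + 0.04q → q* = 1240, p* = 202.6.
At the floor p = 204, quantity demanded = (215 − 204)/0.01 = 1100.
Sellers' marginal cost at q' = 1100: 153 + 0.04·1100 = 197.
Δq = 1240 − 1100 = 140; wedge = 204 − 197 = 7.
The triangle = ½ × 140 × 7 = €490 million.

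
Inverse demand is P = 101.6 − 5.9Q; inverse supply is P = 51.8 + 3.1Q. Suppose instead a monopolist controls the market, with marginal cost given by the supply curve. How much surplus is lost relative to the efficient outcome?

21.60

Competitive equilibrium: 101.6 − 5.9Q = 51.8 + 3.1Q → Q* = 5.5333, P* = 68.9533.
Marginal revenue: MR = 101.6 − 11.8Q. Set MR = MC: 101.6 − 11.8Q = 51.8 + 3.1Q → Q_m = 3.3423.
Price P_m = 101.6 − 5.9·3.3423 = 81.8804; MC(Q_m) = 51.8 + 3.1·3.3423 = 62.1611.
Competitive Q* = 5.5333, so ΔQ = 2.191; wedge = 81.8804 − 62.1611 = 19.7193.
DWL = ½ × 2.191 × 19.7193 = 21.60.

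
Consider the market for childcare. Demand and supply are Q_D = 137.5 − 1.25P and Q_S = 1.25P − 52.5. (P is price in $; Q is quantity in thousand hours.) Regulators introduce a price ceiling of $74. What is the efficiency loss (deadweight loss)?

In inverse form: demand P = 110 − 0.8Q, supply P = 42 + 0.8Q.
Competitive equilibrium: 110 − 0.8Q = 42 + 0.8Q → Q* = 42.5, P* = 76.
At the ceiling P = 74, quantity supplied = (74 − 42)/0.8 = 40.
Willingness to pay at Q' = 40: 110 − 0.8·40 = 78.
ΔQ = 42.5 − 40 = 2.5; wedge = 78 − 74 = 4.
Welfare loss = ½ × 2.5 × 4 = $5 thousand.

$5 thousand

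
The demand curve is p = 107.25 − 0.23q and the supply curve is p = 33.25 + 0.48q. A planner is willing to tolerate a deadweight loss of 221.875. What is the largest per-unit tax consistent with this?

17.75

Competitive equilibrium: 107.25 − 0.23q = 33.25 + 0.48q → q* = 104.2254, p* = 83.2782.
A tax t gives Δq = t/0.71 and wedge t, so DWL = t²/1.42.
t²/1.42 = 221.875 → t² = 315.0625 → t = 17.75.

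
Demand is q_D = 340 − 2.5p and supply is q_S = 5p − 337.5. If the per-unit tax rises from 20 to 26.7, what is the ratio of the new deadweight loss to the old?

1.782

In inverse form: demand p = 136 − 0.4q, supply p = 67.5 + 0.2q.
Competitive equilibrium: 136 − 0.4q = 67.5 + 0.2q → q* = 114.1667, p* = 90.3333.
For a per-unit tax t: Δq = t/0.6, so DWL = ½·t·(t/0.6) = t²/1.2.
At t = 20: DWL = 333.333. At t = 26.7: DWL = 594.075.
Ratio = (26.7/20)² = 1.782.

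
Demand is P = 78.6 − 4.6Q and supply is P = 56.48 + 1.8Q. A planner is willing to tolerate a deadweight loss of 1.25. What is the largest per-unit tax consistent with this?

4

Competitive equilibrium: 78.6 − 4.6Q = 56.48 + 1.8Q → Q* = 3.4563, P* = 62.7013.
A tax t gives ΔQ = t/6.4 and wedge t, so DWL = t²/12.8.
t²/12.8 = 1.25 → t² = 16 → t = 4.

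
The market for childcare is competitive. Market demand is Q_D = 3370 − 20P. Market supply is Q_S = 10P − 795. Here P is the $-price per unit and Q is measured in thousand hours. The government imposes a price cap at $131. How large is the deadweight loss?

In inverse form: demand P = 168.5 − 0.05Q, supply P = 79.5 + 0.1Q.
Competitive equilibrium: 168.5 − 0.05Q = 79.5 + 0.1Q → Q* = 593.3333, P* = 138.8333.
At the ceiling P = 131, quantity supplied = (131 − 79.5)/0.1 = 515.
Willingness to pay at Q' = 515: 168.5 − 0.05·515 = 142.75.
ΔQ = 593.3333 − 515 = 78.3333; wedge = 142.75 − 131 = 11.75.
Welfare loss = ½ × 78.3333 × 11.75 = $460.21 thousand.

$460.21 thousand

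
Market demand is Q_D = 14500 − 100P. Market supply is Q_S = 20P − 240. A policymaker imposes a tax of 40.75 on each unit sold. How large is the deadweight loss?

13838.02

In inverse form: demand P = 145 − 0.01Q, supply P = 12 + 0.05Q.
Competitive equilibrium: 145 − 0.01Q = 12 + 0.05Q → Q* = 2216.6667, P* = 122.8333.
With the tax, the buyer price exceeds the seller price by 40.75: (145 − 0.01Q) − (12 + 0.05Q) = 40.75 → Q' = 1537.5.
ΔQ = 2216.6667 − 1537.5 = 679.1667; the wedge equals the tax, 40.75.
The triangle = ½ × 679.1667 × 40.75 = 13838.02.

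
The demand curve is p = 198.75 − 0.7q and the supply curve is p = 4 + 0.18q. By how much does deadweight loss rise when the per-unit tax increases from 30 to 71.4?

2385.20

Competitive equilibrium: 198.75 − 0.7q = 4 + 0.18q → q* = 221.3068, p* = 43.8352.
For a per-unit tax t: Δq = t/0.88, so DWL = ½·t·(t/0.88) = t²/1.76.
At t = 30: DWL = 511.364. At t = 71.4: DWL = 2896.568.
Increase = 2896.568 − 511.364 = 2385.20.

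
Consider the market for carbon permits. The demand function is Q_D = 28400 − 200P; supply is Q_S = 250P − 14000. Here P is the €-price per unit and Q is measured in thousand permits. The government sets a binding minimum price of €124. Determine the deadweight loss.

In inverse form: demand P = 142 − 0.005Q, supply P = 56 + 0.004Q.
Competitive equilibrium: 142 − 0.005Q = 56 + 0.004Q → Q* = 9555.5556, P* = 94.2222.
At the floor P = 124, quantity demanded = (142 − 124)/0.005 = 3600.
Sellers' marginal cost at Q' = 3600: 56 + 0.004·3600 = 70.4.
ΔQ = 9555.5556 − 3600 = 5955.5556; wedge = 124 − 70.4 = 53.6.
Welfare loss = ½ × 5955.5556 × 53.6 = €159608.89 thousand.

€159608.89 thousand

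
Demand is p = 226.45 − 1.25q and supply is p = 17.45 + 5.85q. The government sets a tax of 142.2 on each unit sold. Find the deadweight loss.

1424

Competitive equilibrium: 226.45 − 1.25q = 17.45 + 5.85q → q* = 29.4366, p* = 189.6542.
With the tax, the buyer price exceeds the seller price by 142.2: (226.45 − 1.25q) − (17.45 + 5.85q) = 142.2 → q' = 9.4085.
Δq = 29.4366 − 9.4085 = 20.0281; the wedge equals the tax, 142.2.
Welfare loss = ½ × 20.0281 × 142.2 = 1424.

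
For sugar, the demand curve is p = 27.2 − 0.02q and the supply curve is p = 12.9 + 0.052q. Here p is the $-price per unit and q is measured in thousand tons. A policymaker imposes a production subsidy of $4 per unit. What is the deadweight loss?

$111.11 thousand

Competitive equilibrium: 27.2 − 0.02q = 12.9 + 0.052q → q* = 198.6111, p* = 23.2278.
The subsidy lowers effective supply by 4: p = 8.9 + 0.052q.
New quantity: 27.2 − 0.02q = 8.9 + 0.052q → q' = 254.1667.
Overproduction Δq = 254.1667 − 198.6111 = 55.5556; wedge = subsidy = 4.
Welfare loss = ½ × 55.5556 × 4 = $111.11 thousand.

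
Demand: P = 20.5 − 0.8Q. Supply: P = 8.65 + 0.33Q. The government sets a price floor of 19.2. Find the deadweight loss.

Competitive equilibrium: 20.5 − 0.8Q = 8.65 + 0.33Q → Q* = 10.4867, P* = 12.1106.
At the floor P = 19.2, quantity demanded = (20.5 − 19.2)/0.8 = 1.625.
Sellers' marginal cost at Q' = 1.625: 8.65 + 0.33·1.625 = 9.1863.
ΔQ = 10.4867 − 1.625 = 8.8617; wedge = 19.2 − 9.1863 = 10.0137.
Deadweight loss = ½ × 8.8617 × 10.0137 = 44.37.

44.37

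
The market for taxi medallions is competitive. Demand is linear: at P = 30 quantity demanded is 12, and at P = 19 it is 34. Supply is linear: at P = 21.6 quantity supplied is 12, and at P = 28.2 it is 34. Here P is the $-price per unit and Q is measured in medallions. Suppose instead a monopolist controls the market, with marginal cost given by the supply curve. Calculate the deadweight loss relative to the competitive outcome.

Demand slope = (19 − 30)/(34 − 12) = −0.5, so P = 36 − 0.5Q.
Supply slope = (28.2 − 21.6)/(34 − 12) = 0.3, so P = 18 + 0.3Q.
Competitive equilibrium: 36 − 0.5Q = 18 + 0.3Q → Q* = 22.5, P* = 24.75.
Marginal revenue: MR = 36 − Q. Set MR = MC: 36 − Q = 18 + 0.3Q → Q_m = 13.8462.
Price P_m = 36 − 0.5·13.8462 = 29.0769; MC(Q_m) = 18 + 0.3·13.8462 = 22.1539.
Competitive Q* = 22.5, so ΔQ = 8.6538; wedge = 29.0769 − 22.1539 = 6.923.
DWL = ½ × 8.6538 × 6.923 = $29.96.

$29.96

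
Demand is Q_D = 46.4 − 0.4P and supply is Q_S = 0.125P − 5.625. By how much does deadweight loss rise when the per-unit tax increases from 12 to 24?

In inverse form: demand P = 116 − 2.5Q, supply P = 45 + 8Q.
Competitive equilibrium: 116 − 2.5Q = 45 + 8Q → Q* = 6.7619, P* = 99.0952.
For a per-unit tax t: ΔQ = t/10.5, so DWL = ½·t·(t/10.5) = t²/21.
At t = 12: DWL = 6.857. At t = 24: DWL = 27.429.
Increase = 27.429 − 6.857 = 20.57.

20.57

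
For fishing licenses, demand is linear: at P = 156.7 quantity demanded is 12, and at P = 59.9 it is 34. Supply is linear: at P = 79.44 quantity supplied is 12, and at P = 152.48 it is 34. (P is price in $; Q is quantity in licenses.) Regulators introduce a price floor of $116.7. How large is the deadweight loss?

$3.24

Demand slope = (59.9 − 156.7)/(34 − 12) = −4.4, so P = 209.5 − 4.4Q.
Supply slope = (152.48 − 79.44)/(34 − 12) = 3.32, so P = 39.6 + 3.32Q.
Competitive equilibrium: 209.5 − 4.4Q = 39.6 + 3.32Q → Q* = 22.00777, P* = 112.6658.
At the floor P = 116.7, quantity demanded = (209.5 − 116.7)/4.4 = 21.09091.
Sellers' marginal cost at Q' = 21.09091: 39.6 + 3.32·21.09091 = 109.62182.
ΔQ = 22.00777 − 21.09091 = 0.91686; wedge = 116.7 − 109.62182 = 7.07818.
The triangle = ½ × 0.91686 × 7.07818 = $3.24.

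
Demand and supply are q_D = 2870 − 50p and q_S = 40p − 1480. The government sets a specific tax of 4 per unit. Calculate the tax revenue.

In inverse form: demand p = 57.4 − 0.02q, supply p = 37 + 0.025q.
Competitive equilibrium: 57.4 − 0.02q = 37 + 0.025q → q* = 453.3333, p* = 48.3333.
With the tax, the buyer price exceeds the seller price by 4: (57.4 − 0.02q) − (37 + 0.025q) = 4 → q' = 364.4444.
Tax revenue = 4 × 364.4444 = 1457.78.

1457.78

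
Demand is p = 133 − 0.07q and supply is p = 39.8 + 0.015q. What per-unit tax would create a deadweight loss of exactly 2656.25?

21.25

Competitive equilibrium: 133 − 0.07q = 39.8 + 0.015q → q* = 1096.4706, p* = 56.2471.
A tax t gives Δq = t/0.085 and wedge t, so DWL = t²/0.17.
t²/0.17 = 2656.25 → t² = 451.5625 → t = 21.25.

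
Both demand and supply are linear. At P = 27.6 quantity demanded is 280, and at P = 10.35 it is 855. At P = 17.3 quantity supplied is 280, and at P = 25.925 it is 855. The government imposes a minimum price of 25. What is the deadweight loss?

455.11

Demand slope = (10.35 − 27.6)/(855 − 280) = −0.03, so P = 36 − 0.03Q.
Supply slope = (25.925 − 17.3)/(855 − 280) = 0.015, so P = 13.1 + 0.015Q.
Competitive equilibrium: 36 − 0.03Q = 13.1 + 0.015Q → Q* = 508.8889, P* = 20.7333.
At the floor P = 25, quantity demanded = (36 − 25)/0.03 = 366.6667.
Sellers' marginal cost at Q' = 366.6667: 13.1 + 0.015·366.6667 = 18.6.
ΔQ = 508.8889 − 366.6667 = 142.2222; wedge = 25 − 18.6 = 6.4.
Welfare loss = ½ × 142.2222 × 6.4 = 455.11.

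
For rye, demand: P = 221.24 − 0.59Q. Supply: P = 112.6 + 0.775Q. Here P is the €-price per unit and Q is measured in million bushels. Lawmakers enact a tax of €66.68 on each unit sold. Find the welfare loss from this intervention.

€1628.65 million

Competitive equilibrium: 221.24 − 0.59Q = 112.6 + 0.775Q → Q* = 79.5897, P* = 174.2821.
With the tax, the buyer price exceeds the seller price by 66.68: (221.24 − 0.59Q) − (112.6 + 0.775Q) = 66.68 → Q' = 30.7399.
ΔQ = 79.5897 − 30.7399 = 48.8498; the wedge equals the tax, 66.68.
Deadweight loss = ½ × 48.8498 × 66.68 = €1628.65 million.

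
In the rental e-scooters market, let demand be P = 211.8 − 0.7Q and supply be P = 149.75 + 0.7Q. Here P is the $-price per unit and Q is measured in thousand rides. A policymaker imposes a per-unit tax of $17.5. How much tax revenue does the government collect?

$556.875 thousand

Competitive equilibrium: 211.8 − 0.7Q = 149.75 + 0.7Q → Q* = 44.3214, P* = 180.775.
With the tax, the buyer price exceeds the seller price by 17.5: (211.8 − 0.7Q) − (149.75 + 0.7Q) = 17.5 → Q' = 31.8214.
Tax revenue = 17.5 × 31.8214 = $556.875 thousand.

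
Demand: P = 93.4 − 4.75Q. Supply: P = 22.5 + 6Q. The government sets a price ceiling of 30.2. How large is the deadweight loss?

151.67

Competitive equilibrium: 93.4 − 4.75Q = 22.5 + 6Q → Q* = 6.5953, P* = 62.0721.
At the ceiling P = 30.2, quantity supplied = (30.2 − 22.5)/6 = 1.2833.
Willingness to pay at Q' = 1.2833: 93.4 − 4.75·1.2833 = 87.3043.
ΔQ = 6.5953 − 1.2833 = 5.312; wedge = 87.3043 − 30.2 = 57.1043.
Welfare loss = ½ × 5.312 × 57.1043 = 151.67.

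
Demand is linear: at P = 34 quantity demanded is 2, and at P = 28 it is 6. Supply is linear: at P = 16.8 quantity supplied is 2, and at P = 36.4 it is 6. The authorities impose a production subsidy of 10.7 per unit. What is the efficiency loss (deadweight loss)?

Demand slope = (28 − 34)/(6 − 2) = −1.5, so P = 37 − 1.5Q.
Supply slope = (36.4 − 16.8)/(6 − 2) = 4.9, so P = 7 + 4.9Q.
Competitive equilibrium: 37 − 1.5Q = 7 + 4.9Q → Q* = 4.6875, P* = 29.9688.
The subsidy lowers effective supply by 10.7: P = 4.9Q − 3.7.
New quantity: 37 − 1.5Q = 4.9Q − 3.7 → Q' = 6.3594.
Overproduction ΔQ = 6.3594 − 4.6875 = 1.6719; wedge = subsidy = 10.7.
The triangle = ½ × 1.6719 × 10.7 = 8.94.

8.94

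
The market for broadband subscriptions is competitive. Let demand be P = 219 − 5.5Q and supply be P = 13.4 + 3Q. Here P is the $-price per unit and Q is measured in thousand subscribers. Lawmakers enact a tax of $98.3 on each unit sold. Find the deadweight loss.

Competitive equilibrium: 219 − 5.5Q = 13.4 + 3Q → Q* = 24.1882, P* = 85.9647.
With the tax, the buyer price exceeds the seller price by 98.3: (219 − 5.5Q) − (13.4 + 3Q) = 98.3 → Q' = 12.6235.
ΔQ = 24.1882 − 12.6235 = 11.5647; the wedge equals the tax, 98.3.
The triangle = ½ × 11.5647 × 98.3 = $568.41 thousand.

$568.41 thousand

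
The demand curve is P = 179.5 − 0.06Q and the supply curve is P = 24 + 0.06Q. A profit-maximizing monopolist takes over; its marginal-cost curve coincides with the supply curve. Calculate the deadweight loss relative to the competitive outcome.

Competitive equilibrium: 179.5 − 0.06Q = 24 + 0.06Q → Q* = 1295.83333, P* = 101.75.
Marginal revenue: MR = 179.5 − 0.12Q. Set MR = MC: 179.5 − 0.12Q = 24 + 0.06Q → Q_m = 863.88889.
Price P_m = 179.5 − 0.06·863.88889 = 127.66667; MC(Q_m) = 24 + 0.06·863.88889 = 75.83333.
Competitive Q* = 1295.83333, so ΔQ = 431.94444; wedge = 127.66667 − 75.83333 = 51.83334.
DWL = ½ × 431.94444 × 51.83334 = 11194.56.

11194.56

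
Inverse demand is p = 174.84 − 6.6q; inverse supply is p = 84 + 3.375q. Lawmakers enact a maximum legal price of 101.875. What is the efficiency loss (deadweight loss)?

72.42

Competitive equilibrium: 174.84 − 6.6q = 84 + 3.375q → q* = 9.1068, p* = 114.7353.
At the ceiling p = 101.875, quantity supplied = (101.875 − 84)/3.375 = 5.2963.
Willingness to pay at q' = 5.2963: 174.84 − 6.6·5.2963 = 139.8844.
Δq = 9.1068 − 5.2963 = 3.8105; wedge = 139.8844 − 101.875 = 38.0094.
Welfare loss = ½ × 3.8105 × 38.0094 = 72.42.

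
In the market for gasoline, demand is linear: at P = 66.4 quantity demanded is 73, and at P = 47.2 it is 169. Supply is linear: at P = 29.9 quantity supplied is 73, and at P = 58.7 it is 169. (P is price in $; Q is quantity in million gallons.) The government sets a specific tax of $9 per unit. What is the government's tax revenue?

$1152 million

Demand slope = (47.2 − 66.4)/(169 − 73) = −0.2, so P = 81 − 0.2Q.
Supply slope = (58.7 − 29.9)/(169 − 73) = 0.3, so P = 8 + 0.3Q.
Competitive equilibrium: 81 − 0.2Q = 8 + 0.3Q → Q* = 146, P* = 51.8.
With the tax, the buyer price exceeds the seller price by 9: (81 − 0.2Q) − (8 + 0.3Q) = 9 → Q' = 128.
Tax revenue = 9 × 128 = $1152 million.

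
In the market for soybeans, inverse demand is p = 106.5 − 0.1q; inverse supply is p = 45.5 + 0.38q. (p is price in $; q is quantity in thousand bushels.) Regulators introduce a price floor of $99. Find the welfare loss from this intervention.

$651.04 thousand

Competitive equilibrium: 106.5 − 0.1q = 45.5 + 0.38q → q* = 127.0833, p* = 93.7917.
At the floor p = 99, quantity demanded = (106.5 − 99)/0.1 = 75.
Sellers' marginal cost at q' = 75: 45.5 + 0.38·75 = 74.
Δq = 127.0833 − 75 = 52.0833; wedge = 99 − 74 = 25.
The triangle = ½ × 52.0833 × 25 = $651.04 thousand.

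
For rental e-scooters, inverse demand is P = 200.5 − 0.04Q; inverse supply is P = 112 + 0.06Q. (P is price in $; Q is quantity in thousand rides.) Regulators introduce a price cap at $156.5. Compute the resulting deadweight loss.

Competitive equilibrium: 200.5 − 0.04Q = 112 + 0.06Q → Q* = 885, P* = 165.1.
At the ceiling P = 156.5, quantity supplied = (156.5 − 112)/0.06 = 741.6667.
Willingness to pay at Q' = 741.6667: 200.5 − 0.04·741.6667 = 170.8333.
ΔQ = 885 − 741.6667 = 143.3333; wedge = 170.8333 − 156.5 = 14.3333.
The triangle = ½ × 143.3333 × 14.3333 = $1027.22 thousand.

$1027.22 thousand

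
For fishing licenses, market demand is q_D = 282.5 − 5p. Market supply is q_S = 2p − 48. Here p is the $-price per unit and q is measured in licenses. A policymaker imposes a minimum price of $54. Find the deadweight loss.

In inverse form: demand p = 56.5 − 0.2q, supply p = 24 + 0.5q.
Competitive equilibrium: 56.5 − 0.2q = 24 + 0.5q → q* = 46.4286, p* = 47.2143.
At the floor p = 54, quantity demanded = (56.5 − 54)/0.2 = 12.5.
Sellers' marginal cost at q' = 12.5: 24 + 0.5·12.5 = 30.25.
Δq = 46.4286 − 12.5 = 33.9286; wedge = 54 − 30.25 = 23.75.
DWL = ½ × 33.9286 × 23.75 = $402.90.

$402.90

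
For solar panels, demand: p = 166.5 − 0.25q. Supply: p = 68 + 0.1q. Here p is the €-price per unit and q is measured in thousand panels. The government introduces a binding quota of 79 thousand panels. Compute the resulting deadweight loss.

Competitive equilibrium: 166.5 − 0.25q = 68 + 0.1q → q* = 281.4286, p* = 96.1429.
At q = 79: demand price = 166.5 − 0.25·79 = 146.75; supply price = 68 + 0.1·79 = 75.9.
Δq = 281.4286 − 79 = 202.4286; wedge = 146.75 − 75.9 = 70.85.
Welfare loss = ½ × 202.4286 × 70.85 = €7171.03 thousand.

€7171.03 thousand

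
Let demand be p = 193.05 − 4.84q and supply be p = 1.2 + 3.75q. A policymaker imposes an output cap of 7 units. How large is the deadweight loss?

1009.90

Competitive equilibrium: 193.05 − 4.84q = 1.2 + 3.75q → q* = 22.3341, p* = 84.9529.
At q = 7: demand price = 193.05 − 4.84·7 = 159.17; supply price = 1.2 + 3.75·7 = 27.45.
Δq = 22.3341 − 7 = 15.3341; wedge = 159.17 − 27.45 = 131.72.
The triangle = ½ × 15.3341 × 131.72 = 1009.90.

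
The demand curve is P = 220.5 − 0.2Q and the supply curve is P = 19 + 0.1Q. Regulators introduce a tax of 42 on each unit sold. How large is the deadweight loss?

Competitive equilibrium: 220.5 − 0.2Q = 19 + 0.1Q → Q* = 671.6667, P* = 86.1667.
With the tax, the buyer price exceeds the seller price by 42: (220.5 − 0.2Q) − (19 + 0.1Q) = 42 → Q' = 531.6667.
ΔQ = 671.6667 − 531.6667 = 140; the wedge equals the tax, 42.
The triangle = ½ × 140 × 42 = 2940.

2940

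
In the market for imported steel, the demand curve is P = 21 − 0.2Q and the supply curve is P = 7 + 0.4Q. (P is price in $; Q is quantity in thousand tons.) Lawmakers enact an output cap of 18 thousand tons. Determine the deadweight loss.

$8.53 thousand

Competitive equilibrium: 21 − 0.2Q = 7 + 0.4Q → Q* = 23.3333, P* = 16.3333.
At Q = 18: demand price = 21 − 0.2·18 = 17.4; supply price = 7 + 0.4·18 = 14.2.
ΔQ = 23.3333 − 18 = 5.3333; wedge = 17.4 − 14.2 = 3.2.
Welfare loss = ½ × 5.3333 × 3.2 = $8.53 thousand.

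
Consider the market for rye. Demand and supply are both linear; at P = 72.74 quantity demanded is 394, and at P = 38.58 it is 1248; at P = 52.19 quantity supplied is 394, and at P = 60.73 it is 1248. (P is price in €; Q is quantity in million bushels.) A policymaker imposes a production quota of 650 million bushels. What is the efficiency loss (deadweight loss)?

Demand slope = (38.58 − 72.74)/(1248 − 394) = −0.04, so P = 88.5 − 0.04Q.
Supply slope = (60.73 − 52.19)/(1248 − 394) = 0.01, so P = 48.25 + 0.01Q.
Competitive equilibrium: 88.5 − 0.04Q = 48.25 + 0.01Q → Q* = 805, P* = 56.3.
At Q = 650: demand price = 88.5 − 0.04·650 = 62.5; supply price = 48.25 + 0.01·650 = 54.75.
ΔQ = 805 − 650 = 155; wedge = 62.5 − 54.75 = 7.75.
Deadweight loss = ½ × 155 × 7.75 = €600.625 million.

€600.625 million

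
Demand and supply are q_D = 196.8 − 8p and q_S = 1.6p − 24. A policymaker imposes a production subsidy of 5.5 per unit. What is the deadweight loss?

20.17

In inverse form: demand p = 24.6 − 0.125q, supply p = 15 + 0.625q.
Competitive equilibrium: 24.6 − 0.125q = 15 + 0.625q → q* = 12.8, p* = 23.
The subsidy lowers effective supply by 5.5: p = 9.5 + 0.625q.
New quantity: 24.6 − 0.125q = 9.5 + 0.625q → q' = 20.1333.
Overproduction Δq = 20.1333 − 12.8 = 7.3333; wedge = subsidy = 5.5.
Deadweight loss = ½ × 7.3333 × 5.5 = 20.17.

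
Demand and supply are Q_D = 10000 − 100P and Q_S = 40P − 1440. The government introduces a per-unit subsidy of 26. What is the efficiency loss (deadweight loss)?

9657.14

In inverse form: demand P = 100 − 0.01Q, supply P = 36 + 0.025Q.
Competitive equilibrium: 100 − 0.01Q = 36 + 0.025Q → Q* = 1828.5714, P* = 81.7143.
The subsidy lowers effective supply by 26: P = 10 + 0.025Q.
New quantity: 100 − 0.01Q = 10 + 0.025Q → Q' = 2571.4286.
Overproduction ΔQ = 2571.4286 − 1828.5714 = 742.8572; wedge = subsidy = 26.
Deadweight loss = ½ × 742.8572 × 26 = 9657.14.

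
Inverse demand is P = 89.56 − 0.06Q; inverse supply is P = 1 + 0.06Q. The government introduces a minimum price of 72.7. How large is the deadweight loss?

Competitive equilibrium: 89.56 − 0.06Q = 1 + 0.06Q → Q* = 738, P* = 45.28.
At the floor P = 72.7, quantity demanded = (89.56 − 72.7)/0.06 = 281.
Sellers' marginal cost at Q' = 281: 1 + 0.06·281 = 17.86.
ΔQ = 738 − 281 = 457; wedge = 72.7 − 17.86 = 54.84.
The triangle = ½ × 457 × 54.84 = 12530.94.

12530.94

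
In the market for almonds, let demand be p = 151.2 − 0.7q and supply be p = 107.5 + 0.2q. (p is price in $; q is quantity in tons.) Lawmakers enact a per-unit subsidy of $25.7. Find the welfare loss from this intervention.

Competitive equilibrium: 151.2 − 0.7q = 107.5 + 0.2q → q* = 48.5556, p* = 117.2111.
The subsidy lowers effective supply by 25.7: p = 81.8 + 0.2q.
New quantity: 151.2 − 0.7q = 81.8 + 0.2q → q' = 77.1111.
Overproduction Δq = 77.1111 − 48.5556 = 28.5555; wedge = subsidy = 25.7.
The triangle = ½ × 28.5555 × 25.7 = $366.94.

$366.94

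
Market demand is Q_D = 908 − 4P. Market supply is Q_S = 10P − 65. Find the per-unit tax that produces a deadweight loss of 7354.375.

In inverse form: demand P = 227 − 0.25Q, supply P = 6.5 + 0.1Q.
Competitive equilibrium: 227 − 0.25Q = 6.5 + 0.1Q → Q* = 630, P* = 69.5.
A tax t gives ΔQ = t/0.35 and wedge t, so DWL = t²/0.7.
t²/0.7 = 7354.375 → t² = 5148.0625 → t = 71.75.

71.75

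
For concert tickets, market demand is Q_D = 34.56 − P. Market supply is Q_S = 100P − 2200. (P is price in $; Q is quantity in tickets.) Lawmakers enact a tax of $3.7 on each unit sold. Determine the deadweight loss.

$6.78

In inverse form: demand P = 34.56 − Q, supply P = 22 + 0.01Q.
Competitive equilibrium: 34.56 − Q = 22 + 0.01Q → Q* = 12.4356, P* = 22.1244.
With the tax, the buyer price exceeds the seller price by 3.7: (34.56 − Q) − (22 + 0.01Q) = 3.7 → Q' = 8.7723.
ΔQ = 12.4356 − 8.7723 = 3.6633; the wedge equals the tax, 3.7.
DWL = ½ × 3.6633 × 3.7 = $6.78.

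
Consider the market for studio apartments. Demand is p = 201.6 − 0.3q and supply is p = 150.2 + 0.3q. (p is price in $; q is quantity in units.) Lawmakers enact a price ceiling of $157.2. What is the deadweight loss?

Competitive equilibrium: 201.6 − 0.3q = 150.2 + 0.3q → q* = 85.6667, p* = 175.9.
At the ceiling p = 157.2, quantity supplied = (157.2 − 150.2)/0.3 = 23.3333.
Willingness to pay at q' = 23.3333: 201.6 − 0.3·23.3333 = 194.6.
Δq = 85.6667 − 23.3333 = 62.3334; wedge = 194.6 − 157.2 = 37.4.
DWL = ½ × 62.3334 × 37.4 = $1165.63.

$1165.63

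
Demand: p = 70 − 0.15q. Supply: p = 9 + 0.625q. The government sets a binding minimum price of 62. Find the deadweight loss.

Competitive equilibrium: 70 − 0.15q = 9 + 0.625q → q* = 78.70968, p* = 58.19355.
At the floor p = 62, quantity demanded = (70 − 62)/0.15 = 53.33333.
Sellers' marginal cost at q' = 53.33333: 9 + 0.625·53.33333 = 42.33333.
Δq = 78.70968 − 53.33333 = 25.37635; wedge = 62 − 42.33333 = 19.66667.
The triangle = ½ × 25.37635 × 19.66667 = 249.53.

249.53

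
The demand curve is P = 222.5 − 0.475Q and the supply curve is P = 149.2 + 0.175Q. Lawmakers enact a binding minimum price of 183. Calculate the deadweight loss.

Competitive equilibrium: 222.5 − 0.475Q = 149.2 + 0.175Q → Q* = 112.7692, P* = 168.9346.
At the floor P = 183, quantity demanded = (222.5 − 183)/0.475 = 83.1579.
Sellers' marginal cost at Q' = 83.1579: 149.2 + 0.175·83.1579 = 163.7526.
ΔQ = 112.7692 − 83.1579 = 29.6113; wedge = 183 − 163.7526 = 19.2474.
DWL = ½ × 29.6113 × 19.2474 = 284.97.

284.97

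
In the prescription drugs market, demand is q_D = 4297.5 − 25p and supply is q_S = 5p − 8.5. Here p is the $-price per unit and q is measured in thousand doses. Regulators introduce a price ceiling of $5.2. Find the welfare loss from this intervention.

$57408.33 thousand

In inverse form: demand p = 171.9 − 0.04q, supply p = 1.7 + 0.2q.
Competitive equilibrium: 171.9 − 0.04q = 1.7 + 0.2q → q* = 709.16667, p* = 143.53333.
At the ceiling p = 5.2, quantity supplied = (5.2 − 1.7)/0.2 = 17.5.
Willingness to pay at q' = 17.5: 171.9 − 0.04·17.5 = 171.2.
Δq = 709.16667 − 17.5 = 691.66667; wedge = 171.2 − 5.2 = 166.
Deadweight loss = ½ × 691.66667 × 166 = $57408.33 thousand.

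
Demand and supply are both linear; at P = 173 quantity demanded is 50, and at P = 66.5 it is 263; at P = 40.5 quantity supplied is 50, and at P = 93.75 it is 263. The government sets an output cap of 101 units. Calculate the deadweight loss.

Demand slope = (66.5 − 173)/(263 − 50) = −0.5, so P = 198 − 0.5Q.
Supply slope = (93.75 − 40.5)/(263 − 50) = 0.25, so P = 28 + 0.25Q.
Competitive equilibrium: 198 − 0.5Q = 28 + 0.25Q → Q* = 226.6667, P* = 84.6667.
At Q = 101: demand price = 198 − 0.5·101 = 147.5; supply price = 28 + 0.25·101 = 53.25.
ΔQ = 226.6667 − 101 = 125.6667; wedge = 147.5 − 53.25 = 94.25.
Deadweight loss = ½ × 125.6667 × 94.25 = 5922.04.

5922.04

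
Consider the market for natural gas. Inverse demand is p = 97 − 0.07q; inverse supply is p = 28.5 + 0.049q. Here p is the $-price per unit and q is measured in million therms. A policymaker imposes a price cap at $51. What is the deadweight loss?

$806.81 million

Competitive equilibrium: 97 − 0.07q = 28.5 + 0.049q → q* = 575.6303, p* = 56.7059.
At the ceiling p = 51, quantity supplied = (51 − 28.5)/0.049 = 459.1837.
Willingness to pay at q' = 459.1837: 97 − 0.07·459.1837 = 64.8571.
Δq = 575.6303 − 459.1837 = 116.4466; wedge = 64.8571 − 51 = 13.8571.
Deadweight loss = ½ × 116.4466 × 13.8571 = $806.81 million.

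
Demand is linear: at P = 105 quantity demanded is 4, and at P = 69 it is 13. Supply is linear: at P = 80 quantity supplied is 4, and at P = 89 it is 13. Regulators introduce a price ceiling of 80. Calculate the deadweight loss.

62.50

Demand slope = (69 − 105)/(13 − 4) = −4, so P = 121 − 4Q.
Supply slope = (89 − 80)/(13 − 4) = 1, so P = 76 + Q.
Competitive equilibrium: 121 − 4Q = 76 + Q → Q* = 9, P* = 85.
At the ceiling P = 80, quantity supplied = (80 − 76)/1 = 4.
Willingness to pay at Q' = 4: 121 − 4·4 = 105.
ΔQ = 9 − 4 = 5; wedge = 105 − 80 = 25.
Deadweight loss = ½ × 5 × 25 = 62.50.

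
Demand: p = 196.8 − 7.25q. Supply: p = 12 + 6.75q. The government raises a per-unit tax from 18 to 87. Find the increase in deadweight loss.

Competitive equilibrium: 196.8 − 7.25q = 12 + 6.75q → q* = 13.2, p* = 101.1.
For a per-unit tax t: Δq = t/14, so DWL = ½·t·(t/14) = t²/28.
At t = 18: DWL = 11.571. At t = 87: DWL = 270.321.
Increase = 270.321 − 11.571 = 258.75.

258.75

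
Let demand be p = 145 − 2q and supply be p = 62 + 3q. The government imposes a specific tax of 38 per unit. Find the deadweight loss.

144.40

Competitive equilibrium: 145 − 2q = 62 + 3q → q* = 16.6, p* = 111.8.
With the tax, the buyer price exceeds the seller price by 38: (145 − 2q) − (62 + 3q) = 38 → q' = 9.
Δq = 16.6 − 9 = 7.6; the wedge equals the tax, 38.
DWL = ½ × 7.6 × 38 = 144.40.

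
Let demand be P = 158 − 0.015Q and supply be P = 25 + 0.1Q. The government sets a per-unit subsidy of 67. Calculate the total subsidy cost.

Competitive equilibrium: 158 − 0.015Q = 25 + 0.1Q → Q* = 1156.5217, P* = 140.6522.
The subsidy lowers effective supply by 67: P = 0.1Q − 42.
New quantity: 158 − 0.015Q = 0.1Q − 42 → Q' = 1739.1304.
Total subsidy cost = 67 × 1739.1304 = 116521.74.

116521.74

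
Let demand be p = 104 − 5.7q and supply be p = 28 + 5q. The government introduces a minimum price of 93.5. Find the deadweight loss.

148.06

Competitive equilibrium: 104 − 5.7q = 28 + 5q → q* = 7.1028, p* = 63.514.
At the floor p = 93.5, quantity demanded = (104 − 93.5)/5.7 = 1.8421.
Sellers' marginal cost at q' = 1.8421: 28 + 5·1.8421 = 37.2105.
Δq = 7.1028 − 1.8421 = 5.2607; wedge = 93.5 − 37.2105 = 56.2895.
The triangle = ½ × 5.2607 × 56.2895 = 148.06.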